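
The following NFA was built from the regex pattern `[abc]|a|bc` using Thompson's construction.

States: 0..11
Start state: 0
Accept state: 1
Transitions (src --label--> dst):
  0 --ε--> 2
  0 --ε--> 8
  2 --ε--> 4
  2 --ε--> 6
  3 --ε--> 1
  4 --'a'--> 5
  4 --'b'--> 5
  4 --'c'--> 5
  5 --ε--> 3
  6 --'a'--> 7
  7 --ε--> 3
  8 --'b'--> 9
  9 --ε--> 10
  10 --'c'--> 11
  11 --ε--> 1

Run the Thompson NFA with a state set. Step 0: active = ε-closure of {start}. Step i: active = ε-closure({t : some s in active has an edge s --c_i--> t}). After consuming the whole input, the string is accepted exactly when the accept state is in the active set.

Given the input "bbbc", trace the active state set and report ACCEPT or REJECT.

Answer: REJECT

Steps:
S₀ = ε-closure({0}) = {0,2,4,6,8}
'b' @ 1: {1,3,5,9,10}  [accepting]
'b' @ 2: {}  — dead — no transitions
rest 'bc' ignored (set empty)
end set {} — state 1 not in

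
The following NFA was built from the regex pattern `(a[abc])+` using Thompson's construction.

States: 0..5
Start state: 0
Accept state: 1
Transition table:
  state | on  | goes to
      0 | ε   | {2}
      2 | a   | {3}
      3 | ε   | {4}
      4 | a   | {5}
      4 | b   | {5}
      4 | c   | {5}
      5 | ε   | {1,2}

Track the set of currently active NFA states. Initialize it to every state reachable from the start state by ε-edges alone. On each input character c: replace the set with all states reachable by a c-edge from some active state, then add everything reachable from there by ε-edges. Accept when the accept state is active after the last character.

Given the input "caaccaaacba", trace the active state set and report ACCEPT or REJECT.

S₀ = ε-closure({0}) = {0,2}
'c' @ 1: {}  — no active states
rest 'aaccaaacba' ignored (set empty)
end set {} — state 1 not in

Answer: REJECT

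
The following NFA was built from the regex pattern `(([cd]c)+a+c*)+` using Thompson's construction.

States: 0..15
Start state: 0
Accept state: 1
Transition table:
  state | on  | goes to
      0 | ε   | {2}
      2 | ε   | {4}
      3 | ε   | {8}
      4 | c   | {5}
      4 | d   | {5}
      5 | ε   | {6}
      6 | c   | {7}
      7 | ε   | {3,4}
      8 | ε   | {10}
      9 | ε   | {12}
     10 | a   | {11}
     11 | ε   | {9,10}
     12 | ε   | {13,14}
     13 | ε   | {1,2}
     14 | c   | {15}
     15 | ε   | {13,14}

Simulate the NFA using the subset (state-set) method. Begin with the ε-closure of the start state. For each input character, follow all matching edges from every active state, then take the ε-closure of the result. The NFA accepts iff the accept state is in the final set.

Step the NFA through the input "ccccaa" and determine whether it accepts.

initial (ε-close {0}): {0,2,4}
'c' @ 1: {5,6}
'c' @ 2: {3,4,7,8,10}
'c' @ 3: {5,6}
'c' @ 4: {3,4,7,8,10}
'a' @ 5: {1,2,4,9,10,11,12,13,14}  [accepting]
'a' @ 6: {1,2,4,9,10,11,12,13,14}  [accepting]
after full input: {1,2,4,9,10,11,12,13,14}  (accept=1 in)

Answer: ACCEPT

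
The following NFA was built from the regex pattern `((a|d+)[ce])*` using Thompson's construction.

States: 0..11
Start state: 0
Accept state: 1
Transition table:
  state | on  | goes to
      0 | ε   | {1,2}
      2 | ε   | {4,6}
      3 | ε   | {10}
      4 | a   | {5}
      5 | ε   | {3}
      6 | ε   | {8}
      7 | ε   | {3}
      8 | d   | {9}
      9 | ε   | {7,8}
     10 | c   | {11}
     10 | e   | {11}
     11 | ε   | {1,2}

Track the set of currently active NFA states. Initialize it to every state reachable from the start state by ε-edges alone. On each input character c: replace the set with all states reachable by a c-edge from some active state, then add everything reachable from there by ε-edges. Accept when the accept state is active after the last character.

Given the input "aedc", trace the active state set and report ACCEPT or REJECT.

initial (ε-close {0}): {0,1,2,4,6,8}
'a' @ 1: {3,5,10}
'e' @ 2: {1,2,4,6,8,11}  ✓accept
'd' @ 3: {3,7,8,9,10}
'c' @ 4: {1,2,4,6,8,11}  ✓accept
final: {1,2,4,6,8,11}; accept 1 in set

Answer: ACCEPT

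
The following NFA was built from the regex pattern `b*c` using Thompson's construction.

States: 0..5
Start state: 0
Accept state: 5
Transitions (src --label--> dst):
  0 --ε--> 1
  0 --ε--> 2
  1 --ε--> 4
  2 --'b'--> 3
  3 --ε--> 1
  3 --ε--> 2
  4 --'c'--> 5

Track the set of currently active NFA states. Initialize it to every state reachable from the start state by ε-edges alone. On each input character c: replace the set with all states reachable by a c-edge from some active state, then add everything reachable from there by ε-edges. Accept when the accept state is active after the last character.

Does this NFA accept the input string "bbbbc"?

initial (ε-close {0}): {0,1,2,4}
'b' @ 1: {1,2,3,4}
'b' @ 2: {1,2,3,4}
'b' @ 3: {1,2,3,4}
'b' @ 4: {1,2,3,4}
'c' @ 5: {5}  (accept∈set)
end set {5} — state 5 in

Answer: ACCEPT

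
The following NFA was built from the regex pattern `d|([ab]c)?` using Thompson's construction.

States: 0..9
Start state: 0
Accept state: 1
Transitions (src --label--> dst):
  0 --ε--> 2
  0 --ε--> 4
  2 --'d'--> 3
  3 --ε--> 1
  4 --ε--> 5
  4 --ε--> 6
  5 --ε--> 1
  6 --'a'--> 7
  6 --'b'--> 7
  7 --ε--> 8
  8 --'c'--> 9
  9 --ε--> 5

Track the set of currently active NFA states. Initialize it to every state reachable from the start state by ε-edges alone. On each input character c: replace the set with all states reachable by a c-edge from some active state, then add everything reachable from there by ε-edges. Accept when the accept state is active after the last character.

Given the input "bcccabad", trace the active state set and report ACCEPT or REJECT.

S₀ = ε-closure({0}) = {0,1,2,4,5,6}
'b' @ 1: {7,8}
'c' @ 2: {1,5,9}  (accept∈set)
'c' @ 3: {}  — no active states
rest 'cabad' ignored (set empty)
after full input: {}  (accept=1 not in)

Answer: REJECT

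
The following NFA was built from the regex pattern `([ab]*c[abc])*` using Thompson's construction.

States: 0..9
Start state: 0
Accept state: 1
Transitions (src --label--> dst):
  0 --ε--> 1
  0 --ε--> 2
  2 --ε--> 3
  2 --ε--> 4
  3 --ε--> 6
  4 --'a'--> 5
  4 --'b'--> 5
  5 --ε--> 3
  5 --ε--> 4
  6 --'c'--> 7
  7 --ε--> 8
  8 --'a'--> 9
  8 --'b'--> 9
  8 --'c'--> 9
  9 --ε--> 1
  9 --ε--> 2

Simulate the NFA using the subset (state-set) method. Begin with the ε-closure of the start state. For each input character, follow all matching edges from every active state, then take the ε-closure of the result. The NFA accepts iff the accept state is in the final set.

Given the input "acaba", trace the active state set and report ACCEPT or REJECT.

Answer: REJECT

Trace:
S₀ = ε-closure({0}) = {0,1,2,3,4,6}
'a' @ 1: {3,4,5,6}
'c' @ 2: {7,8}
'a' @ 3: {1,2,3,4,6,9}  (accept∈set)
'b' @ 4: {3,4,5,6}
'a' @ 5: {3,4,5,6}
end set {3,4,5,6} — state 1 not in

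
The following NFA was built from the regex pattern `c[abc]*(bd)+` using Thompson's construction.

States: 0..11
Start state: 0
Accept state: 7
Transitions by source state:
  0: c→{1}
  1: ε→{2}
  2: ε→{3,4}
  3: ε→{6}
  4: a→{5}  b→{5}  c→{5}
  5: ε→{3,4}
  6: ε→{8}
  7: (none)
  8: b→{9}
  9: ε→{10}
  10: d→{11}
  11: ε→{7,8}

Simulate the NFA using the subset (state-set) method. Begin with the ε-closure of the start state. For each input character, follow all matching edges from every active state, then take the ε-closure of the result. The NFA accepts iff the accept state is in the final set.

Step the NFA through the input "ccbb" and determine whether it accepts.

Answer: REJECT

Steps:
start: ε-closure({0}) = {0}
'c' @ 1: {1,2,3,4,6,8}
'c' @ 2: {3,4,5,6,8}
'b' @ 3: {3,4,5,6,8,9,10}
'b' @ 4: {3,4,5,6,8,9,10}
after full input: {3,4,5,6,8,9,10}  (accept=7 not in)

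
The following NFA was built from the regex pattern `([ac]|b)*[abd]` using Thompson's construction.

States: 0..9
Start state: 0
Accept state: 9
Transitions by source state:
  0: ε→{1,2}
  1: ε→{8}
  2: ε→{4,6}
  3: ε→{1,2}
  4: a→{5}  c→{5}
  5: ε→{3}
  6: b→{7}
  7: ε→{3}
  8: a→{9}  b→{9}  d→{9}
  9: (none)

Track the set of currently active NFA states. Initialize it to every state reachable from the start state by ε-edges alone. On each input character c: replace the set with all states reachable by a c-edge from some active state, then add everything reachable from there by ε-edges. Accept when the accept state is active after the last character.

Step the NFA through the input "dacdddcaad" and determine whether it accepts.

start: ε-closure({0}) = {0,1,2,4,6,8}
'd' @ 1: {9}  ✓accept
'a' @ 2: {}  — no active states
rest 'cdddcaad' ignored (set empty)
final: {}; accept 9 not in set

Answer: REJECT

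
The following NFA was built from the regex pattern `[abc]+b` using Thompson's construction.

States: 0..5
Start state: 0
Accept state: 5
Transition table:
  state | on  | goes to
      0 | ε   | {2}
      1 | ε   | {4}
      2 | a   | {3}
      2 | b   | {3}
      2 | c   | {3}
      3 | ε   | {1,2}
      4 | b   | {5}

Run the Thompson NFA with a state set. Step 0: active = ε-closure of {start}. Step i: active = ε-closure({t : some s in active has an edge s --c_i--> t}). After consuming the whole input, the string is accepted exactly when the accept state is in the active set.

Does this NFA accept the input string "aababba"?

Answer: REJECT

Trace:
start: ε-closure({0}) = {0,2}
'a' @ 1: {1,2,3,4}
'a' @ 2: {1,2,3,4}
'b' @ 3: {1,2,3,4,5}  ✓accept
'a' @ 4: {1,2,3,4}
'b' @ 5: {1,2,3,4,5}  ✓accept
'b' @ 6: {1,2,3,4,5}  ✓accept
'a' @ 7: {1,2,3,4}
end set {1,2,3,4} — state 5 not in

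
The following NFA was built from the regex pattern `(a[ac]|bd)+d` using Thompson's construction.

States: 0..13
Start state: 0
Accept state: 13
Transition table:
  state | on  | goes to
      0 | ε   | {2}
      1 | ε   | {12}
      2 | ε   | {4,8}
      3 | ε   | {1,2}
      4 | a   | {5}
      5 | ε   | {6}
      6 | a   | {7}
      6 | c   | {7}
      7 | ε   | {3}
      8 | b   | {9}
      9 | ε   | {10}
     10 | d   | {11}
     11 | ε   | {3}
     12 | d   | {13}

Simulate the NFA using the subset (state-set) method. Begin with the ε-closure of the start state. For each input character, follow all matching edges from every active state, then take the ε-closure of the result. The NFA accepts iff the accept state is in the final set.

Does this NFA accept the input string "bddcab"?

S₀ = ε-closure({0}) = {0,2,4,8}
'b' @ 1: {9,10}
'd' @ 2: {1,2,3,4,8,11,12}
'd' @ 3: {13}  [accepting]
'c' @ 4: {}  — state set empty
rest 'ab' ignored (set empty)
final: {}; accept 13 not in set

Answer: REJECT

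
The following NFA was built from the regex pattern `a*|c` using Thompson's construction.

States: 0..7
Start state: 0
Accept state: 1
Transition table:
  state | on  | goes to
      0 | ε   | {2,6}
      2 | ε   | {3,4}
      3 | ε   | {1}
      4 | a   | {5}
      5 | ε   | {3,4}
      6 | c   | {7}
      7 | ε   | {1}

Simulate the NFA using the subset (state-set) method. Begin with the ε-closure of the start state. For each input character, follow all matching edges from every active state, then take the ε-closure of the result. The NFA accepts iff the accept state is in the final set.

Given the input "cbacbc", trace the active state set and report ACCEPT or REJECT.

Answer: REJECT

Derivation:
S₀ = ε-closure({0}) = {0,1,2,3,4,6}
'c' @ 1: {1,7}  [accepting]
'b' @ 2: {}  — dead — no transitions
rest 'acbc' ignored (set empty)
after full input: {}  (accept=1 not in)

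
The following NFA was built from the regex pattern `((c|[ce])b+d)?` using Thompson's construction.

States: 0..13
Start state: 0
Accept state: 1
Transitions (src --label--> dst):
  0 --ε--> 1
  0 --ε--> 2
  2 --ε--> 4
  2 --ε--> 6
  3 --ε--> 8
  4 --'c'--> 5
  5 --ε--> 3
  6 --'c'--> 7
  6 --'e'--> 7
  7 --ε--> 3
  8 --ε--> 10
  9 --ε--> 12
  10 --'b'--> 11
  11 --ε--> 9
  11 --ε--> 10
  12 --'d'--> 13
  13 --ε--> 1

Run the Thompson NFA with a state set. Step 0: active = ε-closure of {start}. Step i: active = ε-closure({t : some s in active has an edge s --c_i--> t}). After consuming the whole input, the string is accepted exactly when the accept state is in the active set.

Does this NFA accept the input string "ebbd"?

Answer: ACCEPT

Derivation:
S₀ = ε-closure({0}) = {0,1,2,4,6}
'e' @ 1: {3,7,8,10}
'b' @ 2: {9,10,11,12}
'b' @ 3: {9,10,11,12}
'd' @ 4: {1,13}  ✓accept
after full input: {1,13}  (accept=1 in)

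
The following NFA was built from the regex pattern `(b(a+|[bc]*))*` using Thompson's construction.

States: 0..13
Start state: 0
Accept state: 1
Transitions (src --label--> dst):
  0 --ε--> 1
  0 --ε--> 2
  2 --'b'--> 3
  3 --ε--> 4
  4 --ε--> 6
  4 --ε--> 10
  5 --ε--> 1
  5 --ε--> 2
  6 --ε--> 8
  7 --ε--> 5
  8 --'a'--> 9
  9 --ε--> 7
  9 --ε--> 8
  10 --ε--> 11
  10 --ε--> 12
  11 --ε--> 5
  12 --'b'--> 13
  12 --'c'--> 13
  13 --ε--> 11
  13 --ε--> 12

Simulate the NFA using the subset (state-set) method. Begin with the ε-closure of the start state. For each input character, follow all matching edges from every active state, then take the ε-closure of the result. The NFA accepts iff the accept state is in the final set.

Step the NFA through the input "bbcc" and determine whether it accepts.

start: ε-closure({0}) = {0,1,2}
'b' @ 1: {1,2,3,4,5,6,8,10,11,12}  [accepting]
'b' @ 2: {1,2,3,4,5,6,8,10,11,12,13}  [accepting]
'c' @ 3: {1,2,5,11,12,13}  [accepting]
'c' @ 4: {1,2,5,11,12,13}  [accepting]
after full input: {1,2,5,11,12,13}  (accept=1 in)

Answer: ACCEPT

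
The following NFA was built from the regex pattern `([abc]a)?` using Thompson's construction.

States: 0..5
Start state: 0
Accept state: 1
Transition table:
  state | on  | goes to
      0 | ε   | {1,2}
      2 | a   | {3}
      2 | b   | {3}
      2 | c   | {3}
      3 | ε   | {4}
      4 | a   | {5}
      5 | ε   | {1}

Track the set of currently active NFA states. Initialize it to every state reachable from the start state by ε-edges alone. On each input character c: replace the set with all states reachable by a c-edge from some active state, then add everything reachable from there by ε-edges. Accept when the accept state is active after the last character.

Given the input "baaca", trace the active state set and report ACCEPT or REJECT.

initial (ε-close {0}): {0,1,2}
'b' @ 1: {3,4}
'a' @ 2: {1,5}  (accept∈set)
'a' @ 3: {}  — state set empty
rest 'ca' ignored (set empty)
final: {}; accept 1 not in set

Answer: REJECT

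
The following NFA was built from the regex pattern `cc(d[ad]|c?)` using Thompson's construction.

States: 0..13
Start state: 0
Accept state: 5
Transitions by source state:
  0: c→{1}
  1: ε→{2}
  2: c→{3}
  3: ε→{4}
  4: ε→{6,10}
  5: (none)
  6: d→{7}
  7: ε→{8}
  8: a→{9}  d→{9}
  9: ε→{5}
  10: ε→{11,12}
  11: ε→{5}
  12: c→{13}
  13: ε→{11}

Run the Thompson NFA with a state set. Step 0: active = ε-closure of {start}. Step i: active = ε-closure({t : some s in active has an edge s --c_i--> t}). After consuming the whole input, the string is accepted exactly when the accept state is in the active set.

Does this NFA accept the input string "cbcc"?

start: ε-closure({0}) = {0}
'c' @ 1: {1,2}
'b' @ 2: {}  — no active states
rest 'cc' ignored (set empty)
after full input: {}  (accept=5 not in)

Answer: REJECT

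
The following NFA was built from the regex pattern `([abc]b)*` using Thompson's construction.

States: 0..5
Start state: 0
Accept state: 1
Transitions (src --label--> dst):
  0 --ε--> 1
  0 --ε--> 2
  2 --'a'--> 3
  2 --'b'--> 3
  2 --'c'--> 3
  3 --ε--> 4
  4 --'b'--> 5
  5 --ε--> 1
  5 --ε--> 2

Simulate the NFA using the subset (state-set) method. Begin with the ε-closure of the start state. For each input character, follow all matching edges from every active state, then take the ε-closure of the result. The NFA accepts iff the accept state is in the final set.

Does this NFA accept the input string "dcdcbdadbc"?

Answer: REJECT

Trace:
start: ε-closure({0}) = {0,1,2}
'd' @ 1: {}  — no active states
rest 'cdcbdadbc' ignored (set empty)
end set {} — state 1 not in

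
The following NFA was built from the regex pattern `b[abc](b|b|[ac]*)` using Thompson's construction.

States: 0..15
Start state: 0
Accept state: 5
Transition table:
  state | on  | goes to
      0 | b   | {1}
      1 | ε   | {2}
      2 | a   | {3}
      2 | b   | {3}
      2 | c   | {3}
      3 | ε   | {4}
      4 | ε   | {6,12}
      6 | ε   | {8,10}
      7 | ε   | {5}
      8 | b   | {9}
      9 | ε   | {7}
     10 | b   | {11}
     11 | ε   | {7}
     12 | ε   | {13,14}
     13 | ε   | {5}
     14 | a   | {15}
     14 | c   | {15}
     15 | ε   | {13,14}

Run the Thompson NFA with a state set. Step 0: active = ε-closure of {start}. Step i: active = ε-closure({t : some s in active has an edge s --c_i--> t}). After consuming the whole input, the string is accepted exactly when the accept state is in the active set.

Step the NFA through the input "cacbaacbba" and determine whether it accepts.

start: ε-closure({0}) = {0}
'c' @ 1: {}  — state set empty
rest 'acbaacbba' ignored (set empty)
end set {} — state 5 not in

Answer: REJECT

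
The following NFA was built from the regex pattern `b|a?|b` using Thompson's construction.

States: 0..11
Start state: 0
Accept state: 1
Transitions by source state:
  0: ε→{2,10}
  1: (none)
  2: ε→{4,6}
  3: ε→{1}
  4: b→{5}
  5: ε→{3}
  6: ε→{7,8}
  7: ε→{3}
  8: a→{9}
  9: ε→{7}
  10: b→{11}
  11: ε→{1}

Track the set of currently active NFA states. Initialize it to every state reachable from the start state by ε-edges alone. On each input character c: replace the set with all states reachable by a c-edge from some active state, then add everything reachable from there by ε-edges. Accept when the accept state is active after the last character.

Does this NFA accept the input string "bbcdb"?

Answer: REJECT

Steps:
S₀ = ε-closure({0}) = {0,1,2,3,4,6,7,8,10}
'b' @ 1: {1,3,5,11}  [accepting]
'b' @ 2: {}  — no active states
rest 'cdb' ignored (set empty)
end set {} — state 1 not in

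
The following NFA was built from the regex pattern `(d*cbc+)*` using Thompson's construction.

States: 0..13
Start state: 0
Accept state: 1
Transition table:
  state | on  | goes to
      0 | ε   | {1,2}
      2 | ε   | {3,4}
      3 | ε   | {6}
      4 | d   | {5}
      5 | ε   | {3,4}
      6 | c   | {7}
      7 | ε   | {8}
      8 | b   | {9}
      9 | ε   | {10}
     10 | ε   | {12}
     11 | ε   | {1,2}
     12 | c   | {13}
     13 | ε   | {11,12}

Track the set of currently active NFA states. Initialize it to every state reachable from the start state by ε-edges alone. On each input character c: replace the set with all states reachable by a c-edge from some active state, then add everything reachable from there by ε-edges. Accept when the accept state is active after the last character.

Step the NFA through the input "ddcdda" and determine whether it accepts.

Answer: REJECT

Steps:
S₀ = ε-closure({0}) = {0,1,2,3,4,6}
'd' @ 1: {3,4,5,6}
'd' @ 2: {3,4,5,6}
'c' @ 3: {7,8}
'd' @ 4: {}  — state set empty
rest 'da' ignored (set empty)
after full input: {}  (accept=1 not in)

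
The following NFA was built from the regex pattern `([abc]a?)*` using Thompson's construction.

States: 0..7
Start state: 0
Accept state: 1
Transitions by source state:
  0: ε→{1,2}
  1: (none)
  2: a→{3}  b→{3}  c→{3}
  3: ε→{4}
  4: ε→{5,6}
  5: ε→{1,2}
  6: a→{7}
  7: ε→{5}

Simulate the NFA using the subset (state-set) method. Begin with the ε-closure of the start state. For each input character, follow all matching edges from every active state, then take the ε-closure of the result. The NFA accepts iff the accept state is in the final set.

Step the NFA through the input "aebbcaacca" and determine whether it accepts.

initial (ε-close {0}): {0,1,2}
'a' @ 1: {1,2,3,4,5,6}  (accept∈set)
'e' @ 2: {}  — no active states
rest 'bbcaacca' ignored (set empty)
end set {} — state 1 not in

Answer: REJECT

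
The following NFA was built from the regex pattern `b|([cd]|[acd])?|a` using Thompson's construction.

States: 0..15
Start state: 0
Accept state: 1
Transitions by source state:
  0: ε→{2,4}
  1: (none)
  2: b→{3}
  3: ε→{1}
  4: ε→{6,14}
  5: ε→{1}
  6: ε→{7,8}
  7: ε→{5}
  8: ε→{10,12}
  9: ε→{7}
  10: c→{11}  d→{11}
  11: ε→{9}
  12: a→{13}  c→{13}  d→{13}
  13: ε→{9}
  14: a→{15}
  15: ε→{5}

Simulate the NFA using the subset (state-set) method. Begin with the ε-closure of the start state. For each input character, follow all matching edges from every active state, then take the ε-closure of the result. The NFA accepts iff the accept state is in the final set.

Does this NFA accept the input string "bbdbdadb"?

Answer: REJECT

Derivation:
initial (ε-close {0}): {0,1,2,4,5,6,7,8,10,12,14}
'b' @ 1: {1,3}  [accepting]
'b' @ 2: {}  — no active states
rest 'dbdadb' ignored (set empty)
after full input: {}  (accept=1 not in)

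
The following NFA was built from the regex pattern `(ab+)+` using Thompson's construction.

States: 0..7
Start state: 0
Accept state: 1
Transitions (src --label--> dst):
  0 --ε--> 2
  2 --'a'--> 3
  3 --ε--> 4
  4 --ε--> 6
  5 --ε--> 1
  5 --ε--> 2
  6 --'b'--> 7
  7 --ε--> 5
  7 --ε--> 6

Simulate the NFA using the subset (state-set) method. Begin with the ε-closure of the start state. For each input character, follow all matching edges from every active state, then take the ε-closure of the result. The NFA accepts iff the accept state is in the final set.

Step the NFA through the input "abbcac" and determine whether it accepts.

Answer: REJECT

Steps:
initial (ε-close {0}): {0,2}
'a' @ 1: {3,4,6}
'b' @ 2: {1,2,5,6,7}  ✓accept
'b' @ 3: {1,2,5,6,7}  ✓accept
'c' @ 4: {}  — no active states
rest 'ac' ignored (set empty)
final: {}; accept 1 not in set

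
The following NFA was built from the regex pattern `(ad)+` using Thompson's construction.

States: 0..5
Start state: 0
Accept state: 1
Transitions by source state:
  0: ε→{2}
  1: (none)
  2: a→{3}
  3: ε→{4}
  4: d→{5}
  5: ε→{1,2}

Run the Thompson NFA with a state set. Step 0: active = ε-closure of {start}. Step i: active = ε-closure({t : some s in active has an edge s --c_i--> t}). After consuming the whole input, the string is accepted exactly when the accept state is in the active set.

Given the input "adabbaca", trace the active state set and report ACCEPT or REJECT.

Answer: REJECT

Derivation:
initial (ε-close {0}): {0,2}
'a' @ 1: {3,4}
'd' @ 2: {1,2,5}  (accept∈set)
'a' @ 3: {3,4}
'b' @ 4: {}  — dead — no transitions
rest 'baca' ignored (set empty)
final: {}; accept 1 not in set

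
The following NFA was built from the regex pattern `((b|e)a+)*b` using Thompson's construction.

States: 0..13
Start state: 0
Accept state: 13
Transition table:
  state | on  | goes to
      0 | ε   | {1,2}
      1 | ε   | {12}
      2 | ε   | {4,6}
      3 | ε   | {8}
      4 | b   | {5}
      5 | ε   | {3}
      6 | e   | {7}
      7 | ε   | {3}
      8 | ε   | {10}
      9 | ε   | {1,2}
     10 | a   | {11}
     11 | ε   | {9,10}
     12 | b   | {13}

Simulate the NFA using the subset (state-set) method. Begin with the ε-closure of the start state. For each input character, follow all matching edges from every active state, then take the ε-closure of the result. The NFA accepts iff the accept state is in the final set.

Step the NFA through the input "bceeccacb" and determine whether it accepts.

S₀ = ε-closure({0}) = {0,1,2,4,6,12}
'b' @ 1: {3,5,8,10,13}  (accept∈set)
'c' @ 2: {}  — dead — no transitions
rest 'eeccacb' ignored (set empty)
after full input: {}  (accept=13 not in)

Answer: REJECT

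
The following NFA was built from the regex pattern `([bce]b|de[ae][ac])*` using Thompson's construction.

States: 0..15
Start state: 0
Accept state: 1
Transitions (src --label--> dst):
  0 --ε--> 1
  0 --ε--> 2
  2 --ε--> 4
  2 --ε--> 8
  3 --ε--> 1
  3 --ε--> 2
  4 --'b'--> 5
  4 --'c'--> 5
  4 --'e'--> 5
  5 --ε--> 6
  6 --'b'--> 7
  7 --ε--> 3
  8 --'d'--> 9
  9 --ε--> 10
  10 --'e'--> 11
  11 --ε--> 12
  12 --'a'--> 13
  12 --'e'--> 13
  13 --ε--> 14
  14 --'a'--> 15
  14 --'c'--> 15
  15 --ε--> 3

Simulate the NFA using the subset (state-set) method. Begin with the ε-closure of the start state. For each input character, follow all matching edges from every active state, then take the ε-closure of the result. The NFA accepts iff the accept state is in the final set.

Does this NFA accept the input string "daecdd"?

S₀ = ε-closure({0}) = {0,1,2,4,8}
'd' @ 1: {9,10}
'a' @ 2: {}  — no active states
rest 'ecdd' ignored (set empty)
after full input: {}  (accept=1 not in)

Answer: REJECT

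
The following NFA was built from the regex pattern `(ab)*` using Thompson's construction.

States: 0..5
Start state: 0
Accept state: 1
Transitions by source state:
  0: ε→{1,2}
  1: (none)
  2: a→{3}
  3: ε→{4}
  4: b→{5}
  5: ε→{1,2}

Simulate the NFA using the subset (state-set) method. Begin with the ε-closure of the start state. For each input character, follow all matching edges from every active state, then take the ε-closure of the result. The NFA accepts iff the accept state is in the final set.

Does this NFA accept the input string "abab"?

Answer: ACCEPT

Steps:
S₀ = ε-closure({0}) = {0,1,2}
'a' @ 1: {3,4}
'b' @ 2: {1,2,5}  ✓accept
'a' @ 3: {3,4}
'b' @ 4: {1,2,5}  ✓accept
after full input: {1,2,5}  (accept=1 in)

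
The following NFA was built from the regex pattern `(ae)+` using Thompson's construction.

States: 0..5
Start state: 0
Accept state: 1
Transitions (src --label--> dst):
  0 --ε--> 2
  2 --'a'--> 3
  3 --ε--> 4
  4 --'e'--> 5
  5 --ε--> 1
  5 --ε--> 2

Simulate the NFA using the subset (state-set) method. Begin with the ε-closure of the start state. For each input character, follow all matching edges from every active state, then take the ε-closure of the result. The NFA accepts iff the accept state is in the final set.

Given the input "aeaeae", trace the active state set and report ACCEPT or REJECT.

Answer: ACCEPT

Steps:
initial (ε-close {0}): {0,2}
'a' @ 1: {3,4}
'e' @ 2: {1,2,5}  ✓accept
'a' @ 3: {3,4}
'e' @ 4: {1,2,5}  ✓accept
'a' @ 5: {3,4}
'e' @ 6: {1,2,5}  ✓accept
after full input: {1,2,5}  (accept=1 in)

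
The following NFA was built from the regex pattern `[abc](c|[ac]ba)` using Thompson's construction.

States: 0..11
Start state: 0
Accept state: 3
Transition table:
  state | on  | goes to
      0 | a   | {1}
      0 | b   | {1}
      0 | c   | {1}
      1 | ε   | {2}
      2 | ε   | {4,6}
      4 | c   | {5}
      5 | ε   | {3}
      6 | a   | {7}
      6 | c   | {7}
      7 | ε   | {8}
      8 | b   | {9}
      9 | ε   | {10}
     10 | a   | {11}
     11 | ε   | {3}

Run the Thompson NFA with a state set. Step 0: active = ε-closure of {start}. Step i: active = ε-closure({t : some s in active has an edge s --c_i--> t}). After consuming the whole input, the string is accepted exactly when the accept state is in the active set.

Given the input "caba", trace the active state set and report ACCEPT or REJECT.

Answer: ACCEPT

Steps:
initial (ε-close {0}): {0}
'c' @ 1: {1,2,4,6}
'a' @ 2: {7,8}
'b' @ 3: {9,10}
'a' @ 4: {3,11}  (accept∈set)
end set {3,11} — state 3 in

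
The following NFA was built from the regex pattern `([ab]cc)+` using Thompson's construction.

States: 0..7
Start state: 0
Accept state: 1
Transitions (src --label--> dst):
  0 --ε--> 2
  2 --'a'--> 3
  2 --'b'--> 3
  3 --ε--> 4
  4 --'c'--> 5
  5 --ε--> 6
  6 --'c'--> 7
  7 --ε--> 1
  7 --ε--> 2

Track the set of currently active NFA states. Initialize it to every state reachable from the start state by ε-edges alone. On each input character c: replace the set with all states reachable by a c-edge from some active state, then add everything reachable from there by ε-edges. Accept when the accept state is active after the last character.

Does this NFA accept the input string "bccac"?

Answer: REJECT

Steps:
S₀ = ε-closure({0}) = {0,2}
'b' @ 1: {3,4}
'c' @ 2: {5,6}
'c' @ 3: {1,2,7}  ✓accept
'a' @ 4: {3,4}
'c' @ 5: {5,6}
end set {5,6} — state 1 not in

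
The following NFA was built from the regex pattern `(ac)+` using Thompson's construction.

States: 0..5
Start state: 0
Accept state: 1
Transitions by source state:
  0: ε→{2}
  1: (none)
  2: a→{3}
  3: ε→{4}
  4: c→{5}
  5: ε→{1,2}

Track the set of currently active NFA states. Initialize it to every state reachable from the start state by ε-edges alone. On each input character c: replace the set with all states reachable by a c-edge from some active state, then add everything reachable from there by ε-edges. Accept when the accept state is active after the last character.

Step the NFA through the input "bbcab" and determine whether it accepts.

initial (ε-close {0}): {0,2}
'b' @ 1: {}  — dead — no transitions
rest 'bcab' ignored (set empty)
end set {} — state 1 not in

Answer: REJECT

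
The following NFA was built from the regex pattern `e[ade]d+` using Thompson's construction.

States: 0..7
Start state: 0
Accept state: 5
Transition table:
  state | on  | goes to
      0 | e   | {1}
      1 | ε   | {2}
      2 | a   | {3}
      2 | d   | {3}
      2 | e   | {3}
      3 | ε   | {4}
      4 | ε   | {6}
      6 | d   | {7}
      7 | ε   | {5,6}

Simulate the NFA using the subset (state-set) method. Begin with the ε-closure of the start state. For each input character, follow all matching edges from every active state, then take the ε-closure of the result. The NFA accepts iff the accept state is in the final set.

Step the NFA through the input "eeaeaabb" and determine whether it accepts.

S₀ = ε-closure({0}) = {0}
'e' @ 1: {1,2}
'e' @ 2: {3,4,6}
'a' @ 3: {}  — dead — no transitions
rest 'eaabb' ignored (set empty)
after full input: {}  (accept=5 not in)

Answer: REJECT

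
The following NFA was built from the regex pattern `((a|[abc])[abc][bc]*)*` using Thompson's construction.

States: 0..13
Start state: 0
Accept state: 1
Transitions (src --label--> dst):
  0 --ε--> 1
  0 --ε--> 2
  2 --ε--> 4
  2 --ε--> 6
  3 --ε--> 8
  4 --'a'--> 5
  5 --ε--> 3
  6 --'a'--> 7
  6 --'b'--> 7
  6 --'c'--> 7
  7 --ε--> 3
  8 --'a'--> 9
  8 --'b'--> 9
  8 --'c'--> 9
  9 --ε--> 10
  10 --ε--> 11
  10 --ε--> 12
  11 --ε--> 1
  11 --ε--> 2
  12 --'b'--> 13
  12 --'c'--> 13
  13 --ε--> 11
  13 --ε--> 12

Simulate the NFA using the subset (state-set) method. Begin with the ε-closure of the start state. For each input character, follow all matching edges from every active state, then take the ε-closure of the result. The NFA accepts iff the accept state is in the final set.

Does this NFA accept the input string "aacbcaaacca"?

initial (ε-close {0}): {0,1,2,4,6}
'a' @ 1: {3,5,7,8}
'a' @ 2: {1,2,4,6,9,10,11,12}  [accepting]
'c' @ 3: {1,2,3,4,6,7,8,11,12,13}  [accepting]
'b' @ 4: {1,2,3,4,6,7,8,9,10,11,12,13}  [accepting]
'c' @ 5: {1,2,3,4,6,7,8,9,10,11,12,13}  [accepting]
'a' @ 6: {1,2,3,4,5,6,7,8,9,10,11,12}  [accepting]
'a' @ 7: {1,2,3,4,5,6,7,8,9,10,11,12}  [accepting]
'a' @ 8: {1,2,3,4,5,6,7,8,9,10,11,12}  [accepting]
'c' @ 9: {1,2,3,4,6,7,8,9,10,11,12,13}  [accepting]
'c' @ 10: {1,2,3,4,6,7,8,9,10,11,12,13}  [accepting]
'a' @ 11: {1,2,3,4,5,6,7,8,9,10,11,12}  [accepting]
after full input: {1,2,3,4,5,6,7,8,9,10,11,12}  (accept=1 in)

Answer: ACCEPT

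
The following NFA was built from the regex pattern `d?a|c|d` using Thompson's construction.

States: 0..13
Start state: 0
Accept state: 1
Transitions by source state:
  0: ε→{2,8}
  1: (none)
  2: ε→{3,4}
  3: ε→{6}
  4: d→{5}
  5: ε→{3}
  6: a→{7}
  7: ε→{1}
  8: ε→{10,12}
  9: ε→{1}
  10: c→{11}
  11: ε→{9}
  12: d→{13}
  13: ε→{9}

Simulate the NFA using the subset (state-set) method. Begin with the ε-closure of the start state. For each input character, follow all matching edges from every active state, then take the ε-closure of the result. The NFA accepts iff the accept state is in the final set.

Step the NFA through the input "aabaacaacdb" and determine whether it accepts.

Answer: REJECT

Steps:
S₀ = ε-closure({0}) = {0,2,3,4,6,8,10,12}
'a' @ 1: {1,7}  [accepting]
'a' @ 2: {}  — no active states
rest 'baacaacdb' ignored (set empty)
after full input: {}  (accept=1 not in)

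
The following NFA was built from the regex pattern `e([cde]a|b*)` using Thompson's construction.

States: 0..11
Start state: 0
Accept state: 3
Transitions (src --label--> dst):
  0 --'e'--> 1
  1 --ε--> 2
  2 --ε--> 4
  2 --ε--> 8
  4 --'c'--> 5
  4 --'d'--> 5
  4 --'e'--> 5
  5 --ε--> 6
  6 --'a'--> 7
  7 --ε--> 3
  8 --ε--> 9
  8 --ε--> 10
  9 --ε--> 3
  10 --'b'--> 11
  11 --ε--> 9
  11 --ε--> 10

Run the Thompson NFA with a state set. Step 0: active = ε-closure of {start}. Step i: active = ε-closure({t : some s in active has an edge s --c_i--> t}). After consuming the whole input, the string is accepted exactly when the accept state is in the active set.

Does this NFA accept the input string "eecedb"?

S₀ = ε-closure({0}) = {0}
'e' @ 1: {1,2,3,4,8,9,10}  ✓accept
'e' @ 2: {5,6}
'c' @ 3: {}  — dead — no transitions
rest 'edb' ignored (set empty)
end set {} — state 3 not in

Answer: REJECT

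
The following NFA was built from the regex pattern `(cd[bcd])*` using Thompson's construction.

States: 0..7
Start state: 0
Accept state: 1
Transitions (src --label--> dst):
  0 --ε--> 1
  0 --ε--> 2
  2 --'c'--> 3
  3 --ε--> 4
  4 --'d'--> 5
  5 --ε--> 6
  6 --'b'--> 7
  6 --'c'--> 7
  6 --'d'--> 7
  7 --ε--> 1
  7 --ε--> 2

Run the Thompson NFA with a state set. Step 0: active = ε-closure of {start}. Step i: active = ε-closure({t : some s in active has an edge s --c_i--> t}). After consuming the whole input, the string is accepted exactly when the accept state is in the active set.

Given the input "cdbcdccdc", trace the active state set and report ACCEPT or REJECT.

initial (ε-close {0}): {0,1,2}
'c' @ 1: {3,4}
'd' @ 2: {5,6}
'b' @ 3: {1,2,7}  (accept∈set)
'c' @ 4: {3,4}
'd' @ 5: {5,6}
'c' @ 6: {1,2,7}  (accept∈set)
'c' @ 7: {3,4}
'd' @ 8: {5,6}
'c' @ 9: {1,2,7}  (accept∈set)
after full input: {1,2,7}  (accept=1 in)

Answer: ACCEPT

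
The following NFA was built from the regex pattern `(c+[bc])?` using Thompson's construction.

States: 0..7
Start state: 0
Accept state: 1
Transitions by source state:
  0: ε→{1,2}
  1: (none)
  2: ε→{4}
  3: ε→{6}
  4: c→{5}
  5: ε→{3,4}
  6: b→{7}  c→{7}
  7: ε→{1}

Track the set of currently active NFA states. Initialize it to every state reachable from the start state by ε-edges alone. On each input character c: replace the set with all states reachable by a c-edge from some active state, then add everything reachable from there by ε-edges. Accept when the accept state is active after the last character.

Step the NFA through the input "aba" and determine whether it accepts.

initial (ε-close {0}): {0,1,2,4}
'a' @ 1: {}  — dead — no transitions
rest 'ba' ignored (set empty)
end set {} — state 1 not in

Answer: REJECT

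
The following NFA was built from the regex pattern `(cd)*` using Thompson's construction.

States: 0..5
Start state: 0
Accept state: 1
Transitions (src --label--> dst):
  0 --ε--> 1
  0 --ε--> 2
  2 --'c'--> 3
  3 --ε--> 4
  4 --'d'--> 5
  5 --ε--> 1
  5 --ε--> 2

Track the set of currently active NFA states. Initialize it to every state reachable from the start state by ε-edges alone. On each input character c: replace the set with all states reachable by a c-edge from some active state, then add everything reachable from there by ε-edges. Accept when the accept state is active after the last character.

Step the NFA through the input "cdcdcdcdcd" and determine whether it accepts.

initial (ε-close {0}): {0,1,2}
'c' @ 1: {3,4}
'd' @ 2: {1,2,5}  ✓accept
'c' @ 3: {3,4}
'd' @ 4: {1,2,5}  ✓accept
'c' @ 5: {3,4}
'd' @ 6: {1,2,5}  ✓accept
'c' @ 7: {3,4}
'd' @ 8: {1,2,5}  ✓accept
'c' @ 9: {3,4}
'd' @ 10: {1,2,5}  ✓accept
end set {1,2,5} — state 1 in

Answer: ACCEPT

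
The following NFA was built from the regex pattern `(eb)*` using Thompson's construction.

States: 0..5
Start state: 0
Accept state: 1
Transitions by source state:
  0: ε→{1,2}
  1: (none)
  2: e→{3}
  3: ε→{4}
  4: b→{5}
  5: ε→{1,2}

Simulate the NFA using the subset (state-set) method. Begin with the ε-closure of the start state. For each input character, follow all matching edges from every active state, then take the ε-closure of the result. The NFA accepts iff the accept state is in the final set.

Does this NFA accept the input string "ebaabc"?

S₀ = ε-closure({0}) = {0,1,2}
'e' @ 1: {3,4}
'b' @ 2: {1,2,5}  [accepting]
'a' @ 3: {}  — no active states
rest 'abc' ignored (set empty)
end set {} — state 1 not in

Answer: REJECT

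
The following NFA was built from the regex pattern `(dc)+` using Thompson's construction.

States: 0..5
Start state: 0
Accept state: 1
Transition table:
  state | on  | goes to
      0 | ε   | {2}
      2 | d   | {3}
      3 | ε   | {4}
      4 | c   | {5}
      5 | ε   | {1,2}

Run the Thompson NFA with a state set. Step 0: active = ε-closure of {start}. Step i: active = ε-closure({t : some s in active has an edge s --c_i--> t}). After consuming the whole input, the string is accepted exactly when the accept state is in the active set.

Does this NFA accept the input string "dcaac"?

Answer: REJECT

Trace:
initial (ε-close {0}): {0,2}
'd' @ 1: {3,4}
'c' @ 2: {1,2,5}  [accepting]
'a' @ 3: {}  — state set empty
rest 'ac' ignored (set empty)
final: {}; accept 1 not in set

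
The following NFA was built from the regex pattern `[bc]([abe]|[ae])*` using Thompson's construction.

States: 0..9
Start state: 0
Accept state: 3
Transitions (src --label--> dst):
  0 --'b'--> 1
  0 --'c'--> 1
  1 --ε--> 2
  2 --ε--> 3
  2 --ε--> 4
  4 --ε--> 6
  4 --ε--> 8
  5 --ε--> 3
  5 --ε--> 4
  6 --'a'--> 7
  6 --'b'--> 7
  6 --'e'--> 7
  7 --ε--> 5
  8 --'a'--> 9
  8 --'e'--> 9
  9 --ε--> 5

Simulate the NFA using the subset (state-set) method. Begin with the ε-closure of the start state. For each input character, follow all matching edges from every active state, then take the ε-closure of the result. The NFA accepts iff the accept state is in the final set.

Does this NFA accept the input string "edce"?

Answer: REJECT

Derivation:
S₀ = ε-closure({0}) = {0}
'e' @ 1: {}  — no active states
rest 'dce' ignored (set empty)
end set {} — state 3 not in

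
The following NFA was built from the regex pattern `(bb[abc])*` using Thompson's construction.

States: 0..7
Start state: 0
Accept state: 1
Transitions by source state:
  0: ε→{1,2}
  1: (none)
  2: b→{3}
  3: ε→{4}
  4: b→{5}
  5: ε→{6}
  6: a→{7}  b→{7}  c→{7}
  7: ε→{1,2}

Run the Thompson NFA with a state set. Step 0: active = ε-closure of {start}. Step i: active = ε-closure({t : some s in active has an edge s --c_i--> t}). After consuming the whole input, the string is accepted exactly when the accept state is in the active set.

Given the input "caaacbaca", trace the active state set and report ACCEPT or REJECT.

start: ε-closure({0}) = {0,1,2}
'c' @ 1: {}  — state set empty
rest 'aaacbaca' ignored (set empty)
end set {} — state 1 not in

Answer: REJECT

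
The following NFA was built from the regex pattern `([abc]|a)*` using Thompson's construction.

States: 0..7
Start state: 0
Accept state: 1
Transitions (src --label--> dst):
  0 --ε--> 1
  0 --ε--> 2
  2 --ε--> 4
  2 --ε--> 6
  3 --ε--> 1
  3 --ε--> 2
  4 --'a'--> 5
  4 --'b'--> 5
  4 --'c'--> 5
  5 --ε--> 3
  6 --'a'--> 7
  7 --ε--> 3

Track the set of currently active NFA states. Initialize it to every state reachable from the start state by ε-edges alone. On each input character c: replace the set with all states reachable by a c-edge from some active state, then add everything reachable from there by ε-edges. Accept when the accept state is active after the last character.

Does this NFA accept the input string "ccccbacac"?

start: ε-closure({0}) = {0,1,2,4,6}
'c' @ 1: {1,2,3,4,5,6}  (accept∈set)
'c' @ 2: {1,2,3,4,5,6}  (accept∈set)
'c' @ 3: {1,2,3,4,5,6}  (accept∈set)
'c' @ 4: {1,2,3,4,5,6}  (accept∈set)
'b' @ 5: {1,2,3,4,5,6}  (accept∈set)
'a' @ 6: {1,2,3,4,5,6,7}  (accept∈set)
'c' @ 7: {1,2,3,4,5,6}  (accept∈set)
'a' @ 8: {1,2,3,4,5,6,7}  (accept∈set)
'c' @ 9: {1,2,3,4,5,6}  (accept∈set)
end set {1,2,3,4,5,6} — state 1 in

Answer: ACCEPT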